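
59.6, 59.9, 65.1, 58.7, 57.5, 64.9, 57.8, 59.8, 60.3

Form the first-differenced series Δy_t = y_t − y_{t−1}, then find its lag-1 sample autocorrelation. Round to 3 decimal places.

-0.552

First differences Δy: 0.3, 5.2, -6.4, -1.2, 7.4, -7.1, 2.0, 0.5
Mean of differences = 0.0875
Numerator Σ(Δy_t−Δȳ)(Δy_{t+1}−Δȳ) = -98.6589
Denominator Σ(Δy_t−Δȳ)² = 178.8888
r_1(Δy) = -98.6589 / 178.8888 = -0.552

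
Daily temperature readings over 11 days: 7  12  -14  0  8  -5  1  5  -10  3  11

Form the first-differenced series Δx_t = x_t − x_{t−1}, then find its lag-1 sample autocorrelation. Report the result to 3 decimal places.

-0.420

First differences Δx: 5, -26, 14, 8, -13, 6, 4, -15, 13, 8
Mean of differences = 0.4000
Numerator Σ(Δx_t−Δx̄)(Δx_{t+1}−Δx̄) = -687.5600
Denominator Σ(Δx_t−Δx̄)² = 1638.4000
r_1(Δx) = -687.5600 / 1638.4000 = -0.420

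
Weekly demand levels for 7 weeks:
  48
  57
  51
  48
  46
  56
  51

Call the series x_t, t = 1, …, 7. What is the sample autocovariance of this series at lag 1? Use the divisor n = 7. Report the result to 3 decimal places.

-4.000

Mean x̄ = (48 + 57 + 51 + 48 + 46 + 56 + 51)/7 = 51.0000
Deviations: -3.0000, 6.0000, 0.0000, -3.0000, -5.0000, 5.0000, 0.0000
Σ_{t=1}^{6}(x_t−x̄)(x_{t+1}−x̄) = -28.0000
γ_1 = -28.0000 / 7 = -4.000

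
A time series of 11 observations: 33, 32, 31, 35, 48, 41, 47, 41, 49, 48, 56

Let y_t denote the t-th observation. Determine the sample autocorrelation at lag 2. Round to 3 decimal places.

0.385

Mean ȳ = (33 + 32 + 31 + 35 + 48 + 41 + 47 + 41 + 49 + 48 + 56)/11 = 41.9091
Numerator Σ_{t=1}^{9}(y_t−ȳ)(y_{t+2}−ȳ) = 267.8017
Denominator Σ(y_t−ȳ)² = 694.9091
r_2 = 267.8017 / 694.9091 = 0.385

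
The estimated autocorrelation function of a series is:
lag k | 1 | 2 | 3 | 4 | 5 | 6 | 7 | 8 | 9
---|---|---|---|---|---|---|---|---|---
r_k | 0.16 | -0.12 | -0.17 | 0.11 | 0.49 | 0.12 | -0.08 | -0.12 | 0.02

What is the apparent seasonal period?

The largest autocorrelation is r_5 = 0.49; the remaining lags stay at or below 0.16.
The dominant spike at lag 5 indicates a seasonal period of 5.

5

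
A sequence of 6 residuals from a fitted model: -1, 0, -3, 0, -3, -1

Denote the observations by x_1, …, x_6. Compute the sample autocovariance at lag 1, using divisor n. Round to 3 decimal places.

-1.130

Mean x̄ = (-1 + 0 − 3 + 0 − 3 − 1)/6 = -1.3333
Deviations: 0.3333, 1.3333, -1.6667, 1.3333, -1.6667, 0.3333
Σ_{t=1}^{5}(x_t−x̄)(x_{t+1}−x̄) = -6.7778
γ_1 = -6.7778 / 6 = -1.130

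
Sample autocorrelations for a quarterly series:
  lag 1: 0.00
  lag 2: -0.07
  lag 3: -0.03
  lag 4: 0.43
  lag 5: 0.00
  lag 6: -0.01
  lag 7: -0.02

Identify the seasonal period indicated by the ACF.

4

The largest autocorrelation is r_4 = 0.43; the remaining lags stay at or below 0.00.
The dominant spike at lag 4 indicates a seasonal period of 4.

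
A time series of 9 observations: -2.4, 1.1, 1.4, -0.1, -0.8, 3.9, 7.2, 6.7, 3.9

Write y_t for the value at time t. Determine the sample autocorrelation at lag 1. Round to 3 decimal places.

Mean ȳ = (-2.4 + 1.1 + 1.4 − 0.1 − 0.8 + 3.9 + 7.2 + 6.7 + 3.9)/9 = 2.3222
Numerator Σ_{t=1}^{8}(y_t−ȳ)(y_{t+1}−ȳ) = 47.7262
Denominator Σ(y_t−ȳ)² = 88.1956
r_1 = 47.7262 / 88.1956 = 0.541

0.541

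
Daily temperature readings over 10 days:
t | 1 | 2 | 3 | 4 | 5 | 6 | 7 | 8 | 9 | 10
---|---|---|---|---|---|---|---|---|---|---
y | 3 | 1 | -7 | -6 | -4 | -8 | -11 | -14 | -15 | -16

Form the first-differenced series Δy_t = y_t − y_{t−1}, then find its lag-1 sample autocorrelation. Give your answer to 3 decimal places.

-0.163

First differences Δy: -2, -8, 1, 2, -4, -3, -3, -1, -1
Mean of differences = -2.1111
Numerator Σ(Δy_t−Δȳ)(Δy_{t+1}−Δȳ) = -11.2346
Denominator Σ(Δy_t−Δȳ)² = 68.8889
r_1(Δy) = -11.2346 / 68.8889 = -0.163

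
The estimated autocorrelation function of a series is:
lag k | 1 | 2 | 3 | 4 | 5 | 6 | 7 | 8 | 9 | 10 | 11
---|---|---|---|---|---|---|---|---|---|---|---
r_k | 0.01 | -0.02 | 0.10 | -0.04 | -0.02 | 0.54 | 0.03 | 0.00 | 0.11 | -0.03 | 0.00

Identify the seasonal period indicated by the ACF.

The largest autocorrelation is r_6 = 0.54; the remaining lags stay at or below 0.11.
The dominant spike at lag 6 indicates a seasonal period of 6.

6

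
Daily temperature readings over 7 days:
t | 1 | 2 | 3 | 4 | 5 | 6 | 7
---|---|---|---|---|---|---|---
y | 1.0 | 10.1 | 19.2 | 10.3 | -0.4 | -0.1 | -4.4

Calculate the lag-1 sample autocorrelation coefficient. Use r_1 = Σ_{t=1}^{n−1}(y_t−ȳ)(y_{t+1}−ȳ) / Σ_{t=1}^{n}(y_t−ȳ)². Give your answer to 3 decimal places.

0.416

Mean ȳ = (1.0 + 10.1 + 19.2 + 10.3 − 0.4 − 0.1 − 4.4)/7 = 5.1000
Σ(y_t−ȳ)(y_{t+1}−ȳ) = (-20.5000) + (70.5000) + (73.3200) + (-28.6000) + (28.6000) + (49.4000) = 172.7200
Denominator Σ(y_t−ȳ)² = 415.2000
r_1 = 172.7200 / 415.2000 = 0.416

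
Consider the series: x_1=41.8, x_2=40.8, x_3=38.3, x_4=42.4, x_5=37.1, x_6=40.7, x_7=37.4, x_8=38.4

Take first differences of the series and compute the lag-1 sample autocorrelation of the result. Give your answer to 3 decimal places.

First differences Δx: -1.0, -2.5, 4.1, -5.3, 3.6, -3.3, 1.0
Mean of differences = -0.4857
Numerator Σ(Δx_t−Δx̄)(Δx_{t+1}−Δx̄) = -65.6273
Denominator Σ(Δx_t−Δx̄)² = 75.3486
r_1(Δx) = -65.6273 / 75.3486 = -0.871

-0.871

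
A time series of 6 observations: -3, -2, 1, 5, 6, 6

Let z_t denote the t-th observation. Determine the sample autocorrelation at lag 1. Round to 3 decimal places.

Mean z̄ = (-3 − 2 + 1 + 5 + 6 + 6)/6 = 2.1667
Deviations from mean: -5.1667, -4.1667, -1.1667, 2.8333, 3.8333, 3.8333
Σ(z_t−z̄)(z_{t+1}−z̄) = (21.5278) + (4.8611) + (-3.3056) + (10.8611) + (14.6944) = 48.6389
Denominator Σ(z_t−z̄)² = 82.8333
r_1 = 48.6389 / 82.8333 = 0.587

0.587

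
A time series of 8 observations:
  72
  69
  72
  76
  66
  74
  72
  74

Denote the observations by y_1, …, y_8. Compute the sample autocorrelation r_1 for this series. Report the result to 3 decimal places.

-0.528

Mean ȳ = (72 + 69 + 72 + 76 + 66 + 74 + 72 + 74)/8 = 71.8750
Deviations from mean: 0.1250, -2.8750, 0.1250, 4.1250, -5.8750, 2.1250, 0.1250, 2.1250
Numerator Σ_{t=1}^{7}(y_t−ȳ)(y_{t+1}−ȳ) = -36.3906
Denominator Σ(y_t−ȳ)² = 68.8750
r_1 = -36.3906 / 68.8750 = -0.528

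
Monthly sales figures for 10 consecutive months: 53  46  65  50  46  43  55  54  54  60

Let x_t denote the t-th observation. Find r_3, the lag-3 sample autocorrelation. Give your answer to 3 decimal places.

Mean x̄ = (53 + 46 + 65 + 50 + 46 + 43 + 55 + 54 + 54 + 60)/10 = 52.6000
Σ(x_t−x̄)(x_{t+3}−x̄) = (-1.0400) + (43.5600) + (-119.0400) + (-6.2400) + (-9.2400) + (-13.4400) + (17.7600) = -87.6800
Denominator Σ(x_t−x̄)² = 404.4000
r_3 = -87.6800 / 404.4000 = -0.217

-0.217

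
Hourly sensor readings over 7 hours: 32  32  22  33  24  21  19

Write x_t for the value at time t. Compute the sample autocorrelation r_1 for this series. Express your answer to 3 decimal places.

Mean x̄ = (32 + 32 + 22 + 33 + 24 + 21 + 19)/7 = 26.1429
Numerator Σ_{t=1}^{6}(x_t−x̄)(x_{t+1}−x̄) = 14.6939
Denominator Σ(x_t−x̄)² = 214.8571
r_1 = 14.6939 / 214.8571 = 0.068

0.068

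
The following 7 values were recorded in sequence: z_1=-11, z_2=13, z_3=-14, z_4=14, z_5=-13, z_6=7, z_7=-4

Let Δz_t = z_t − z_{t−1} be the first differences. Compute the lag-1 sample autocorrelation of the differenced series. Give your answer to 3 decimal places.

First differences Δz: 24, -27, 28, -27, 20, -11
Mean of differences = 1.1667
Numerator Σ(Δz_t−Δz̄)(Δz_{t+1}−Δz̄) = -2914.3611
Denominator Σ(Δz_t−Δz̄)² = 3330.8333
r_1(Δz) = -2914.3611 / 3330.8333 = -0.875

-0.875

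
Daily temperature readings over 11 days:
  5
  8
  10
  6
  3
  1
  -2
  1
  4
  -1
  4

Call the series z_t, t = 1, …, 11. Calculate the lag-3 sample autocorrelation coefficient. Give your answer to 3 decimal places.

Mean z̄ = (5 + 8 + 10 + 6 + 3 + 1 − 2 + 1 + 4 − 1 + 4)/11 = 3.5455
Numerator Σ_{t=1}^{8}(z_t−z̄)(z_{t+3}−z̄) = -4.6198
Denominator Σ(z_t−z̄)² = 134.7273
r_3 = -4.6198 / 134.7273 = -0.034

-0.034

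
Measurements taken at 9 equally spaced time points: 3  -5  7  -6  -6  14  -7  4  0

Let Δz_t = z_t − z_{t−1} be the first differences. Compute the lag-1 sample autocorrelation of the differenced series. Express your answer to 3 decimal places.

First differences Δz: -8, 12, -13, 0, 20, -21, 11, -4
Mean of differences = -0.3750
Numerator Σ(Δz_t−Δz̄)(Δz_{t+1}−Δz̄) = -943.7656
Denominator Σ(Δz_t−Δz̄)² = 1353.8750
r_1(Δz) = -943.7656 / 1353.8750 = -0.697

-0.697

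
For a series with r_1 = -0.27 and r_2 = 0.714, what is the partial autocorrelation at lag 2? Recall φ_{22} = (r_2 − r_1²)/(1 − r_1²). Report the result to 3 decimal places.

0.692

φ_{22} = (r_2 − r_1²) / (1 − r_1²)
r_1² = (-0.27)² = 0.0729
Numerator = 0.714 − 0.0729 = 0.6411; denominator = 1 − 0.0729 = 0.9271
φ_{22} = 0.6411 / 0.9271 = 0.692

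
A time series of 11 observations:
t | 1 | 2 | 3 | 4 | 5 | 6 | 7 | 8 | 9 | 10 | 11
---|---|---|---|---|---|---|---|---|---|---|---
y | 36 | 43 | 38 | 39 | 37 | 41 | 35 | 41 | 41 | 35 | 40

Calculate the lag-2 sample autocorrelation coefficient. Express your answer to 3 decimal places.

Mean ȳ = (36 + 43 + 38 + 39 + 37 + 41 + 35 + 41 + 41 + 35 + 40)/11 = 38.7273
Numerator Σ_{t=1}^{9}(y_t−ȳ)(y_{t+2}−ȳ) = 2.5785
Denominator Σ(y_t−ȳ)² = 74.1818
r_2 = 2.5785 / 74.1818 = 0.035

0.035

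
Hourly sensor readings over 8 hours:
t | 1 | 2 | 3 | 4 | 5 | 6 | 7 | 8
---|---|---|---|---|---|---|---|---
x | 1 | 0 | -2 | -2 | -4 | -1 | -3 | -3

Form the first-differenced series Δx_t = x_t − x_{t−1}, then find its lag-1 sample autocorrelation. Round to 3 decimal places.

-0.611

First differences Δx: -1, -2, 0, -2, 3, -2, 0
Mean of differences = -0.5714
Numerator Σ(Δx_t−Δx̄)(Δx_{t+1}−Δx̄) = -12.0408
Denominator Σ(Δx_t−Δx̄)² = 19.7143
r_1(Δx) = -12.0408 / 19.7143 = -0.611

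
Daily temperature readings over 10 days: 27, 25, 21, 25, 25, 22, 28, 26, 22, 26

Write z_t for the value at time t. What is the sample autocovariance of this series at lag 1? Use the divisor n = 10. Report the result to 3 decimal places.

-1.389

Mean z̄ = (27 + 25 + 21 + 25 + 25 + 22 + 28 + 26 + 22 + 26)/10 = 24.7000
Σ_{t=1}^{9}(z_t−z̄)(z_{t+1}−z̄) = -13.8900
γ_1 = -13.8900 / 10 = -1.389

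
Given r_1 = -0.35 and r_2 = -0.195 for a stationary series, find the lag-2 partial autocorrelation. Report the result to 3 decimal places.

-0.362

φ_{22} = (r_2 − r_1²) / (1 − r_1²)
r_1² = (-0.35)² = 0.1225
Numerator = -0.195 − 0.1225 = -0.3175; denominator = 1 − 0.1225 = 0.8775
φ_{22} = -0.3175 / 0.8775 = -0.362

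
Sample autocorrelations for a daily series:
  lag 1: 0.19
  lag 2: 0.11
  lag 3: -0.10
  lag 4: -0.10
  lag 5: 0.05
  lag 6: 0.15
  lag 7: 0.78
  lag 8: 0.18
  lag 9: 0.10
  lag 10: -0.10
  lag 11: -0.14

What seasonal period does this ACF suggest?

The largest autocorrelation is r_7 = 0.78; the remaining lags stay at or below 0.19.
The dominant spike at lag 7 indicates a seasonal period of 7.

7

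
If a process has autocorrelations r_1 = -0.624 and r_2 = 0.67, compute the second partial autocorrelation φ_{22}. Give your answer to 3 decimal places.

φ_{22} = (r_2 − r_1²) / (1 − r_1²)
r_1² = (-0.624)² = 0.389376
Numerator = 0.67 − 0.3894 = 0.2806; denominator = 1 − 0.3894 = 0.6106
φ_{22} = 0.2806 / 0.6106 = 0.460

0.460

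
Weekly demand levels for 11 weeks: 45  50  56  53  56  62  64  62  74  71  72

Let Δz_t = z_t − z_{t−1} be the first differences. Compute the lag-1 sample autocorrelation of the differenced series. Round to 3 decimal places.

First differences Δz: 5, 6, -3, 3, 6, 2, -2, 12, -3, 1
Mean of differences = 2.7000
Numerator Σ(Δz_t−Δz̄)(Δz_{t+1}−Δz̄) = -97.9900
Denominator Σ(Δz_t−Δz̄)² = 204.1000
r_1(Δz) = -97.9900 / 204.1000 = -0.480

-0.480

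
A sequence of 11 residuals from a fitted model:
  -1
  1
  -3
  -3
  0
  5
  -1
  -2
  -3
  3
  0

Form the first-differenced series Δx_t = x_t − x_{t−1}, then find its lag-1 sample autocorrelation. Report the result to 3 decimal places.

-0.294

First differences Δx: 2, -4, 0, 3, 5, -6, -1, -1, 6, -3
Mean of differences = 0.1000
Numerator Σ(Δx_t−Δx̄)(Δx_{t+1}−Δx̄) = -40.2100
Denominator Σ(Δx_t−Δx̄)² = 136.9000
r_1(Δx) = -40.2100 / 136.9000 = -0.294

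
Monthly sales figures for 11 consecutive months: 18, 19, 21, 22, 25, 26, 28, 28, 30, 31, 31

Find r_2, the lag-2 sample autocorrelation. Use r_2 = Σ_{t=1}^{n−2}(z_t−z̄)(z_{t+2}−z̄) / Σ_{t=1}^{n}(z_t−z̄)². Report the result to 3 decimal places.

Mean z̄ = (18 + 19 + 21 + 22 + 25 + 26 + 28 + 28 + 30 + 31 + 31)/11 = 25.3636
Numerator Σ_{t=1}^{9}(z_t−z̄)(z_{t+2}−z̄) = 106.9174
Denominator Σ(z_t−z̄)² = 224.5455
r_2 = 106.9174 / 224.5455 = 0.476

0.476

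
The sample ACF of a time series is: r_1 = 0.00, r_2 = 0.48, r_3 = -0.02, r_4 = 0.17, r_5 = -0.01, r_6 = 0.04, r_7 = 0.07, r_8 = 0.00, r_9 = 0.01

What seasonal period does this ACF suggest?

The largest autocorrelation is r_2 = 0.48, with a weaker echo at lag 4 (0.17); the remaining lags stay at or below 0.07.
The dominant spike at lag 2 indicates a seasonal period of 2.

2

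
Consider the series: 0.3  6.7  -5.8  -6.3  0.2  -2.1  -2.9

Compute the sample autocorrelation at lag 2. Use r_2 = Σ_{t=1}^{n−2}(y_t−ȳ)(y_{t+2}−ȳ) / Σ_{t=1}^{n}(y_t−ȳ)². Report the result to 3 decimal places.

-0.455

Mean ȳ = (0.3 + 6.7 − 5.8 − 6.3 + 0.2 − 2.1 − 2.9)/7 = -1.4143
Numerator Σ_{t=1}^{5}(y_t−ȳ)(y_{t+2}−ȳ) = -53.2904
Denominator Σ(y_t−ȳ)² = 117.1686
r_2 = -53.2904 / 117.1686 = -0.455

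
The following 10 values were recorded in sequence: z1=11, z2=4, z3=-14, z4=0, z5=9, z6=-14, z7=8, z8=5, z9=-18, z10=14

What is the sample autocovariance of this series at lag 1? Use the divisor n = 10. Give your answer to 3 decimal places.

-54.225

Mean z̄ = (11 + 4 − 14 + 0 + 9 − 14 + 8 + 5 − 18 + 14)/10 = 0.5000
Σ_{t=1}^{9}(z_t−z̄)(z_{t+1}−z̄) = -542.2500
γ_1 = -542.2500 / 10 = -54.225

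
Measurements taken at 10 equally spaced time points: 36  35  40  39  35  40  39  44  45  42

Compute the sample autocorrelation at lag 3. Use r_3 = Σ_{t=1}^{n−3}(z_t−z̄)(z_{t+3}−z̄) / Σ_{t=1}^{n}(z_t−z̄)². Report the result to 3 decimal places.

0.034

Mean z̄ = (36 + 35 + 40 + 39 + 35 + 40 + 39 + 44 + 45 + 42)/10 = 39.5000
Σ(z_t−z̄)(z_{t+3}−z̄) = (1.7500) + (20.2500) + (0.2500) + (0.2500) + (-20.2500) + (2.7500) + (-1.2500) = 3.7500
Denominator Σ(z_t−z̄)² = 110.5000
r_3 = 3.7500 / 110.5000 = 0.034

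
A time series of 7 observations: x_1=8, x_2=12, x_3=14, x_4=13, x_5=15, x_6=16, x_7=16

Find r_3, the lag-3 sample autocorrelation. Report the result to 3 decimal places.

0.009

Mean x̄ = (8 + 12 + 14 + 13 + 15 + 16 + 16)/7 = 13.4286
Numerator Σ_{t=1}^{4}(x_t−x̄)(x_{t+3}−x̄) = 0.4490
Denominator Σ(x_t−x̄)² = 47.7143
r_3 = 0.4490 / 47.7143 = 0.009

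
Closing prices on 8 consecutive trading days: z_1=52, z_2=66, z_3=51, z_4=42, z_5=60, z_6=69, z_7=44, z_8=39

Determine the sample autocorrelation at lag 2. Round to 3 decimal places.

-0.703

Mean z̄ = (52 + 66 + 51 + 42 + 60 + 69 + 44 + 39)/8 = 52.8750
Deviations from mean: -0.8750, 13.1250, -1.8750, -10.8750, 7.1250, 16.1250, -8.8750, -13.8750
Numerator Σ_{t=1}^{6}(z_t−z̄)(z_{t+2}−z̄) = -616.7813
Denominator Σ(z_t−z̄)² = 876.8750
r_2 = -616.7813 / 876.8750 = -0.703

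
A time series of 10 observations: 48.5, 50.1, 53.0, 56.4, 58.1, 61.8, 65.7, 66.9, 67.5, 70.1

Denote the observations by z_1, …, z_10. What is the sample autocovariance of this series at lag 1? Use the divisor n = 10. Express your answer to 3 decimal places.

Mean z̄ = (48.5 + 50.1 + 53.0 + 56.4 + 58.1 + 61.8 + 65.7 + 66.9 + 67.5 + 70.1)/10 = 59.8100
Σ_{t=1}^{9}(z_t−z̄)(z_{t+1}−z̄) = 388.7289
γ_1 = 388.7289 / 10 = 38.873

38.873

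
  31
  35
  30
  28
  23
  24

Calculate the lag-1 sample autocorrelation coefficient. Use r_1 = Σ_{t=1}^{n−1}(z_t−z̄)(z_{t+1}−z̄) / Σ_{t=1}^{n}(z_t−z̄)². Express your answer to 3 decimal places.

0.520

Mean z̄ = (31 + 35 + 30 + 28 + 23 + 24)/6 = 28.5000
Deviations from mean: 2.5000, 6.5000, 1.5000, -0.5000, -5.5000, -4.5000
Numerator Σ_{t=1}^{5}(z_t−z̄)(z_{t+1}−z̄) = 52.7500
Denominator Σ(z_t−z̄)² = 101.5000
r_1 = 52.7500 / 101.5000 = 0.520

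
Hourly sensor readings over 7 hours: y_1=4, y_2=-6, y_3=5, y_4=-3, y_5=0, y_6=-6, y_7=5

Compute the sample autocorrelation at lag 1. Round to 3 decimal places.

Mean ȳ = (4 − 6 + 5 − 3 + 0 − 6 + 5)/7 = -0.1429
Deviations from mean: 4.1429, -5.8571, 5.1429, -2.8571, 0.1429, -5.8571, 5.1429
Σ(y_t−ȳ)(y_{t+1}−ȳ) = (-24.2653) + (-30.1224) + (-14.6939) + (-0.4082) + (-0.8367) + (-30.1224) = -100.4490
Denominator Σ(y_t−ȳ)² = 146.8571
r_1 = -100.4490 / 146.8571 = -0.684

-0.684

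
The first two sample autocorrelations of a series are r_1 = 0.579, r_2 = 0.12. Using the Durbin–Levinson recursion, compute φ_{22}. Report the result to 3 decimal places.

φ_{22} = (r_2 − r_1²) / (1 − r_1²)
r_1² = (0.579)² = 0.335241
Numerator = 0.12 − 0.3352 = -0.2152; denominator = 1 − 0.3352 = 0.6648
φ_{22} = -0.2152 / 0.6648 = -0.324

-0.324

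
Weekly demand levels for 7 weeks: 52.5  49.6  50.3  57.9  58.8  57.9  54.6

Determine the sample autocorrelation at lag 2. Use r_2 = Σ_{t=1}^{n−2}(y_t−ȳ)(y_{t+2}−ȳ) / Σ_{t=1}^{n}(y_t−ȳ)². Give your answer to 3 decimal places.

-0.165

Mean ȳ = (52.5 + 49.6 + 50.3 + 57.9 + 58.8 + 57.9 + 54.6)/7 = 54.5143
Σ(y_t−ȳ)(y_{t+2}−ȳ) = (8.4888) + (-16.6384) + (-18.0612) + (11.4631) + (0.3673) = -14.3804
Denominator Σ(y_t−ȳ)² = 87.2686
r_2 = -14.3804 / 87.2686 = -0.165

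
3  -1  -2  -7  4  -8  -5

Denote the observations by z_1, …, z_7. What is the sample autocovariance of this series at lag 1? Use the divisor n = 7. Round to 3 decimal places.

Mean z̄ = (3 − 1 − 2 − 7 + 4 − 8 − 5)/7 = -2.2857
Σ_{t=1}^{6}(z_t−z̄)(z_{t+1}−z̄) = -44.2245
γ_1 = -44.2245 / 7 = -6.318

-6.318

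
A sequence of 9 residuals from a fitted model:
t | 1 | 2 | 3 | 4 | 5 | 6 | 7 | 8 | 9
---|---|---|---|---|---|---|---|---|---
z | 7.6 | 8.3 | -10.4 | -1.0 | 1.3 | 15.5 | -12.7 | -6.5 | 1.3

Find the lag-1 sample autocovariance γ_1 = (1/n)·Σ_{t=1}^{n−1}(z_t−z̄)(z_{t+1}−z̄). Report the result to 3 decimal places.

Mean z̄ = (7.6 + 8.3 − 10.4 − 1.0 + 1.3 + 15.5 − 12.7 − 6.5 + 1.3)/9 = 0.3778
Σ_{t=1}^{8}(z_t−z̄)(z_{t+1}−z̄) = -114.8049
γ_1 = -114.8049 / 9 = -12.756

-12.756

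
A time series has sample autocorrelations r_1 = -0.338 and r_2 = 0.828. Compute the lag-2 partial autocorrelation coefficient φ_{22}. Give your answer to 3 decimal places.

0.806

φ_{22} = (r_2 − r_1²) / (1 − r_1²)
r_1² = (-0.338)² = 0.114244
Numerator = 0.828 − 0.1142 = 0.7138; denominator = 1 − 0.1142 = 0.8858
φ_{22} = 0.7138 / 0.8858 = 0.806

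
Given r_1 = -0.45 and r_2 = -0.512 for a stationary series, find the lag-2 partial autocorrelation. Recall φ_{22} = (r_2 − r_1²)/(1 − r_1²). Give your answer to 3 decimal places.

-0.896

φ_{22} = (r_2 − r_1²) / (1 − r_1²)
r_1² = (-0.45)² = 0.2025
Numerator = -0.512 − 0.2025 = -0.7145; denominator = 1 − 0.2025 = 0.7975
φ_{22} = -0.7145 / 0.7975 = -0.896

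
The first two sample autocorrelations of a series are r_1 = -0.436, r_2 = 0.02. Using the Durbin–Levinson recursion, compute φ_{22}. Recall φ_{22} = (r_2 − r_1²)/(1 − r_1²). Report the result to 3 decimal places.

φ_{22} = (r_2 − r_1²) / (1 − r_1²)
r_1² = (-0.436)² = 0.190096
Numerator = 0.02 − 0.1901 = -0.1701; denominator = 1 − 0.1901 = 0.8099
φ_{22} = -0.1701 / 0.8099 = -0.210

-0.210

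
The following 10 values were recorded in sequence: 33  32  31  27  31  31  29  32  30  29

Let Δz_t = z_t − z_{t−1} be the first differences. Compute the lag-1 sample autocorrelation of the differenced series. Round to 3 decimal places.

First differences Δz: -1, -1, -4, 4, 0, -2, 3, -2, -1
Mean of differences = -0.4444
Numerator Σ(Δz_t−Δz̄)(Δz_{t+1}−Δz̄) = -22.0864
Denominator Σ(Δz_t−Δz̄)² = 50.2222
r_1(Δz) = -22.0864 / 50.2222 = -0.440

-0.440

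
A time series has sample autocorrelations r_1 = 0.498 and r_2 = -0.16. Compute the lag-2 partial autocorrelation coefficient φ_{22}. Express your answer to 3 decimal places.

φ_{22} = (r_2 − r_1²) / (1 − r_1²)
r_1² = (0.498)² = 0.248004
Numerator = -0.16 − 0.2480 = -0.4080; denominator = 1 − 0.2480 = 0.7520
φ_{22} = -0.4080 / 0.7520 = -0.543

-0.543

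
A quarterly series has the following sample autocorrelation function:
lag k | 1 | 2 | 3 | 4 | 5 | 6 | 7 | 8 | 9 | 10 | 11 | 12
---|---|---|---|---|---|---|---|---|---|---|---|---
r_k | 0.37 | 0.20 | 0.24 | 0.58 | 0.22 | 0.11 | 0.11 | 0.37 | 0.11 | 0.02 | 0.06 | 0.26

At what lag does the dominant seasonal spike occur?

The largest autocorrelation is r_4 = 0.58; the remaining lags stay at or below 0.37. The elevated value at lag 1 (0.37), dropping to 0.20 at lag 2, reflects decaying short-term dependence rather than seasonality.
The dominant spike at lag 4 indicates a seasonal period of 4.

4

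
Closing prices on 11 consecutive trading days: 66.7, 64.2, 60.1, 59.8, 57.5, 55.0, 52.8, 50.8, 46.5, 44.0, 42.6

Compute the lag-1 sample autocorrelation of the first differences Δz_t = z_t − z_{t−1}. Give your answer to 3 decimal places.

First differences Δz: -2.5, -4.1, -0.3, -2.3, -2.5, -2.2, -2.0, -4.3, -2.5, -1.4
Mean of differences = -2.4100
Numerator Σ(Δz_t−Δz̄)(Δz_{t+1}−Δz̄) = -3.8201
Denominator Σ(Δz_t−Δz̄)² = 12.1490
r_1(Δz) = -3.8201 / 12.1490 = -0.314

-0.314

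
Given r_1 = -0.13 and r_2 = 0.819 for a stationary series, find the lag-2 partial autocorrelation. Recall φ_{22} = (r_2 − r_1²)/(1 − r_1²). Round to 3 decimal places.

0.816

φ_{22} = (r_2 − r_1²) / (1 − r_1²)
r_1² = (-0.13)² = 0.0169
Numerator = 0.819 − 0.0169 = 0.8021; denominator = 1 − 0.0169 = 0.9831
φ_{22} = 0.8021 / 0.9831 = 0.816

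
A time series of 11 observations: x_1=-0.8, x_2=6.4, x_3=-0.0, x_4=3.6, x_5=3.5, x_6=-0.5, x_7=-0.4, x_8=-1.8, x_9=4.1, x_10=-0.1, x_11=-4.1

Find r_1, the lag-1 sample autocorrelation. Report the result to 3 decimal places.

-0.156

Mean x̄ = (-0.8 + 6.4 − 0.0 + 3.6 + 3.5 − 0.5 − 0.4 − 1.8 + 4.1 − 0.1 − 4.1)/11 = 0.9000
Numerator Σ_{t=1}^{10}(x_t−x̄)(x_{t+1}−x̄) = -14.8600
Denominator Σ(x_t−x̄)² = 95.1800
r_1 = -14.8600 / 95.1800 = -0.156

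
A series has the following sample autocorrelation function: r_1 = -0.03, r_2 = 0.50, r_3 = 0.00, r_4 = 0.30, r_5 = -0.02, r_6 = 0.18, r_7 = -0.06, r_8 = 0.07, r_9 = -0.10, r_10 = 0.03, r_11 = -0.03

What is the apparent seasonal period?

2

The largest autocorrelation is r_2 = 0.50, with weaker echoes at lags 4 (0.30) and 6 (0.18); the remaining lags stay at or below 0.07.
The dominant spike at lag 2 indicates a seasonal period of 2.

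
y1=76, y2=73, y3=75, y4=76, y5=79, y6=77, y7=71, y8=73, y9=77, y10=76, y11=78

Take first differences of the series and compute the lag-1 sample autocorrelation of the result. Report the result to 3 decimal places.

First differences Δy: -3, 2, 1, 3, -2, -6, 2, 4, -1, 2
Mean of differences = 0.2000
Numerator Σ(Δy_t−Δȳ)(Δy_{t+1}−Δȳ) = -5.6400
Denominator Σ(Δy_t−Δȳ)² = 87.6000
r_1(Δy) = -5.6400 / 87.6000 = -0.064

-0.064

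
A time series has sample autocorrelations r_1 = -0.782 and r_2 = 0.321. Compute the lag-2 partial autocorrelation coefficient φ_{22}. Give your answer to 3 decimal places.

φ_{22} = (r_2 − r_1²) / (1 − r_1²)
r_1² = (-0.782)² = 0.611524
Numerator = 0.321 − 0.6115 = -0.2905; denominator = 1 − 0.6115 = 0.3885
φ_{22} = -0.2905 / 0.3885 = -0.748

-0.748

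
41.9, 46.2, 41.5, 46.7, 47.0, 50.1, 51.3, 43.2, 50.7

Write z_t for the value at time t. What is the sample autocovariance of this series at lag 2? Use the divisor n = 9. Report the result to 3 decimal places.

3.533

Mean z̄ = (41.9 + 46.2 + 41.5 + 46.7 + 47.0 + 50.1 + 51.3 + 43.2 + 50.7)/9 = 46.5111
Σ_{t=1}^{7}(z_t−z̄)(z_{t+2}−z̄) = 31.7942
γ_2 = 31.7942 / 9 = 3.533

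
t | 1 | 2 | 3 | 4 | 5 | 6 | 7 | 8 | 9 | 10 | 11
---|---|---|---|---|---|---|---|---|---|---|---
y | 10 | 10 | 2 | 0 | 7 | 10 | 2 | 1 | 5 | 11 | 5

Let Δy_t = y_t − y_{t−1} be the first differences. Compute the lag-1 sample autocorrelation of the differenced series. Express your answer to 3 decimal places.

-0.032

First differences Δy: 0, -8, -2, 7, 3, -8, -1, 4, 6, -6
Mean of differences = -0.5000
Numerator Σ(Δy_t−Δȳ)(Δy_{t+1}−Δȳ) = -8.7500
Denominator Σ(Δy_t−Δȳ)² = 276.5000
r_1(Δy) = -8.7500 / 276.5000 = -0.032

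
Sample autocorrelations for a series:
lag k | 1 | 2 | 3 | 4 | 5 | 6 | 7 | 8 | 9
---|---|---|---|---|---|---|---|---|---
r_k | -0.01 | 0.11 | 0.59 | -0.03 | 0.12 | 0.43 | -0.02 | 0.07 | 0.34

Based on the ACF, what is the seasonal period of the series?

The largest autocorrelation is r_3 = 0.59, with weaker echoes at lags 6 (0.43) and 9 (0.34); the remaining lags stay at or below 0.12.
The dominant spike at lag 3 indicates a seasonal period of 3.

3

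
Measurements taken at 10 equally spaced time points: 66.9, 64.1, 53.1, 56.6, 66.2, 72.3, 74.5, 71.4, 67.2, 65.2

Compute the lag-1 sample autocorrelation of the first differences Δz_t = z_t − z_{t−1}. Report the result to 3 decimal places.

First differences Δz: -2.8, -11.0, 3.5, 9.6, 6.1, 2.2, -3.1, -4.2, -2.0
Mean of differences = -0.1889
Numerator Σ(Δz_t−Δz̄)(Δz_{t+1}−Δz̄) = 113.0299
Denominator Σ(Δz_t−Δz̄)² = 306.2289
r_1(Δz) = 113.0299 / 306.2289 = 0.369

0.369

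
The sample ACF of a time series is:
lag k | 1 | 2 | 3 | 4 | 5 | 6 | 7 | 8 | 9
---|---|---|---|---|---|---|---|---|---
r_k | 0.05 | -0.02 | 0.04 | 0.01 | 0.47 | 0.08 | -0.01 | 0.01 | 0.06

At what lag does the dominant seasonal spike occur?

The largest autocorrelation is r_5 = 0.47; the remaining lags stay at or below 0.08.
The dominant spike at lag 5 indicates a seasonal period of 5.

5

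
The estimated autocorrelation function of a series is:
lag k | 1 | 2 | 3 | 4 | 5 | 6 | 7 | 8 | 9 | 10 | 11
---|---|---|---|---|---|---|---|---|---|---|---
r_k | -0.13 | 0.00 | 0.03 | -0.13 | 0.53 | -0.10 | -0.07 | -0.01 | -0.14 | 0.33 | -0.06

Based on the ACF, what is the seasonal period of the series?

The largest autocorrelation is r_5 = 0.53, with a weaker echo at lag 10 (0.33); the remaining lags stay at or below 0.03.
The dominant spike at lag 5 indicates a seasonal period of 5.

5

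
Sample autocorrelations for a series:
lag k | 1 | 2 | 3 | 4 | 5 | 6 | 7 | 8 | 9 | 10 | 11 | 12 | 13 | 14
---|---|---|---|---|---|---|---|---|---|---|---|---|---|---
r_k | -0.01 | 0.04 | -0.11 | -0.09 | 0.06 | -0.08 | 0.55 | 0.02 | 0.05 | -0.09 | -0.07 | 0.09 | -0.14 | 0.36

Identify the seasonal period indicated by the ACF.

The largest autocorrelation is r_7 = 0.55, with a weaker echo at lag 14 (0.36); the remaining lags stay at or below 0.09.
The dominant spike at lag 7 indicates a seasonal period of 7.

7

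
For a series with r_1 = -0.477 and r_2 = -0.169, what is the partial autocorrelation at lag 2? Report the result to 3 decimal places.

-0.513

φ_{22} = (r_2 − r_1²) / (1 − r_1²)
r_1² = (-0.477)² = 0.227529
Numerator = -0.169 − 0.2275 = -0.3965; denominator = 1 − 0.2275 = 0.7725
φ_{22} = -0.3965 / 0.7725 = -0.513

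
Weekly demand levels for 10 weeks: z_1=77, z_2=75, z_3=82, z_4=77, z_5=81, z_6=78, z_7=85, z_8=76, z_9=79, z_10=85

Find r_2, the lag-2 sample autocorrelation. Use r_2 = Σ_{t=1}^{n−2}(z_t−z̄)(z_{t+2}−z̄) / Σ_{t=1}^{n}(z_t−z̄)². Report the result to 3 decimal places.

0.034

Mean z̄ = (77 + 75 + 82 + 77 + 81 + 78 + 85 + 76 + 79 + 85)/10 = 79.5000
Numerator Σ_{t=1}^{8}(z_t−z̄)(z_{t+2}−z̄) = 4.0000
Denominator Σ(z_t−z̄)² = 116.5000
r_2 = 4.0000 / 116.5000 = 0.034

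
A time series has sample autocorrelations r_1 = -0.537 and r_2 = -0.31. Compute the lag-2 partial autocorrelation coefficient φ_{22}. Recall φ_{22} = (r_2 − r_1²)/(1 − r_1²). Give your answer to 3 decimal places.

φ_{22} = (r_2 − r_1²) / (1 − r_1²)
r_1² = (-0.537)² = 0.288369
Numerator = -0.31 − 0.2884 = -0.5984; denominator = 1 − 0.2884 = 0.7116
φ_{22} = -0.5984 / 0.7116 = -0.841

-0.841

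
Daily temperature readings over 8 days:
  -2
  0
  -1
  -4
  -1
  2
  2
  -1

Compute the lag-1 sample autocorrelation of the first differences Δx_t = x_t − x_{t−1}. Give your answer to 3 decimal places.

First differences Δx: 2, -1, -3, 3, 3, 0, -3
Mean of differences = 0.1429
Numerator Σ(Δx_t−Δx̄)(Δx_{t+1}−Δx̄) = 0.6939
Denominator Σ(Δx_t−Δx̄)² = 40.8571
r_1(Δx) = 0.6939 / 40.8571 = 0.017

0.017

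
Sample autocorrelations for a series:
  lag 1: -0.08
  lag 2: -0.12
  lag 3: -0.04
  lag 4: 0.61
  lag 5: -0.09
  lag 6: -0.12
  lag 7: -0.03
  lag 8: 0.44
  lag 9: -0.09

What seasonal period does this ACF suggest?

The largest autocorrelation is r_4 = 0.61, with a weaker echo at lag 8 (0.44); the remaining lags stay at or below -0.03.
The dominant spike at lag 4 indicates a seasonal period of 4.

4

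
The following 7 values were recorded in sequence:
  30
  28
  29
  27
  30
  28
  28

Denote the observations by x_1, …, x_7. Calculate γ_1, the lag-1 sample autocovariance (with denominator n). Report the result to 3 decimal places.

-0.638

Mean x̄ = (30 + 28 + 29 + 27 + 30 + 28 + 28)/7 = 28.5714
Σ_{t=1}^{6}(x_t−x̄)(x_{t+1}−x̄) = -4.4694
γ_1 = -4.4694 / 7 = -0.638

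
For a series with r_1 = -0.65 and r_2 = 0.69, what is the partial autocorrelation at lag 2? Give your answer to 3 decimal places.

0.463

φ_{22} = (r_2 − r_1²) / (1 − r_1²)
r_1² = (-0.65)² = 0.4225
Numerator = 0.69 − 0.4225 = 0.2675; denominator = 1 − 0.4225 = 0.5775
φ_{22} = 0.2675 / 0.5775 = 0.463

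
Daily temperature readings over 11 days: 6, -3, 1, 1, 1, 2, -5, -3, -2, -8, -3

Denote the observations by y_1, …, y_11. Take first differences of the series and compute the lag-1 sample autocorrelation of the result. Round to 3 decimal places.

-0.470

First differences Δy: -9, 4, 0, 0, 1, -7, 2, 1, -6, 5
Mean of differences = -0.9000
Numerator Σ(Δy_t−Δȳ)(Δy_{t+1}−Δȳ) = -96.3100
Denominator Σ(Δy_t−Δȳ)² = 204.9000
r_1(Δy) = -96.3100 / 204.9000 = -0.470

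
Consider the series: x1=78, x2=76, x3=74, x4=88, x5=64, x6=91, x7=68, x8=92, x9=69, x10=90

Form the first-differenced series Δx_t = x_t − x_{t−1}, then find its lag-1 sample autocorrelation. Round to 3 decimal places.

First differences Δx: -2, -2, 14, -24, 27, -23, 24, -23, 21
Mean of differences = 1.3333
Numerator Σ(Δx_t−Δx̄)(Δx_{t+1}−Δx̄) = -3208.4444
Denominator Σ(Δx_t−Δx̄)² = 3568.0000
r_1(Δx) = -3208.4444 / 3568.0000 = -0.899

-0.899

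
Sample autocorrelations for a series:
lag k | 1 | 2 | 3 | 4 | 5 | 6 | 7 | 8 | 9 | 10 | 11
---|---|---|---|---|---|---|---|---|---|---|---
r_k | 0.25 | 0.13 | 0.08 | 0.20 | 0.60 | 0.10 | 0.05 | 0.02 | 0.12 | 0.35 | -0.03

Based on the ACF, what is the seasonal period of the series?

5

The largest autocorrelation is r_5 = 0.60, with a weaker echo at lag 10 (0.35); the remaining lags stay at or below 0.25. The elevated value at lag 1 (0.25), dropping to 0.13 at lag 2, reflects decaying short-term dependence rather than seasonality.
The dominant spike at lag 5 indicates a seasonal period of 5.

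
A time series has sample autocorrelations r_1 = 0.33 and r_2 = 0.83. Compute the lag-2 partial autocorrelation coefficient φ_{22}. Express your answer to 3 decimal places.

0.809

φ_{22} = (r_2 − r_1²) / (1 − r_1²)
r_1² = (0.33)² = 0.1089
Numerator = 0.83 − 0.1089 = 0.7211; denominator = 1 − 0.1089 = 0.8911
φ_{22} = 0.7211 / 0.8911 = 0.809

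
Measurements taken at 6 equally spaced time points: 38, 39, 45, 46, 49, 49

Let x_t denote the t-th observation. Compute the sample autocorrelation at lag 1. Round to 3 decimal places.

Mean x̄ = (38 + 39 + 45 + 46 + 49 + 49)/6 = 44.3333
Deviations from mean: -6.3333, -5.3333, 0.6667, 1.6667, 4.6667, 4.6667
Σ(x_t−x̄)(x_{t+1}−x̄) = (33.7778) + (-3.5556) + (1.1111) + (7.7778) + (21.7778) = 60.8889
Denominator Σ(x_t−x̄)² = 115.3333
r_1 = 60.8889 / 115.3333 = 0.528

0.528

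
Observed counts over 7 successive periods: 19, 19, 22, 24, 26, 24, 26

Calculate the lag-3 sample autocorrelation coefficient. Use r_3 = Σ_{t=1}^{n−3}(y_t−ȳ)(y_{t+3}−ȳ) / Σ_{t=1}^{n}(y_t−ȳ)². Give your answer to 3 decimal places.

-0.263

Mean ȳ = (19 + 19 + 22 + 24 + 26 + 24 + 26)/7 = 22.8571
Deviations from mean: -3.8571, -3.8571, -0.8571, 1.1429, 3.1429, 1.1429, 3.1429
Σ(y_t−ȳ)(y_{t+3}−ȳ) = (-4.4082) + (-12.1224) + (-0.9796) + (3.5918) = -13.9184
Denominator Σ(y_t−ȳ)² = 52.8571
r_3 = -13.9184 / 52.8571 = -0.263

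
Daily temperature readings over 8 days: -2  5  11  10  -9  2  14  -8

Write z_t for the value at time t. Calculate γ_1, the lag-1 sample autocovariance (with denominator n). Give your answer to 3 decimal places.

Mean z̄ = (-2 + 5 + 11 + 10 − 9 + 2 + 14 − 8)/8 = 2.8750
Deviations: -4.8750, 2.1250, 8.1250, 7.1250, -11.8750, -0.8750, 11.1250, -10.8750
Σ_{t=1}^{7}(z_t−z̄)(z_{t+1}−z̄) = -140.1406
γ_1 = -140.1406 / 8 = -17.518

-17.518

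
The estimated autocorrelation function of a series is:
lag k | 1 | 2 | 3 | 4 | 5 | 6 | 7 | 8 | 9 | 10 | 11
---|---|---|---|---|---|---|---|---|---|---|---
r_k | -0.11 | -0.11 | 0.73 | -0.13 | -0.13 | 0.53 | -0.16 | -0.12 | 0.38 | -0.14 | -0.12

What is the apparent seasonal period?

3

The largest autocorrelation is r_3 = 0.73, with weaker echoes at lags 6 (0.53) and 9 (0.38); the remaining lags stay at or below -0.11.
The dominant spike at lag 3 indicates a seasonal period of 3.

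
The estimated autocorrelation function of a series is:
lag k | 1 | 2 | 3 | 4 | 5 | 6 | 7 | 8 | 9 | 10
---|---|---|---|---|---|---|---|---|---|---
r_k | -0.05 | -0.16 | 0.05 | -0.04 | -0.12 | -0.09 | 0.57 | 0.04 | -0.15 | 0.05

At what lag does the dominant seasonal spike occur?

7

The largest autocorrelation is r_7 = 0.57; the remaining lags stay at or below 0.05.
The dominant spike at lag 7 indicates a seasonal period of 7.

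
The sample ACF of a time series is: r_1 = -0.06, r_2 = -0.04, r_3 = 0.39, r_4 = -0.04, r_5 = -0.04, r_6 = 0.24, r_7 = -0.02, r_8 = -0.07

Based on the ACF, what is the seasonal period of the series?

3

The largest autocorrelation is r_3 = 0.39, with a weaker echo at lag 6 (0.24); the remaining lags stay at or below -0.02.
The dominant spike at lag 3 indicates a seasonal period of 3.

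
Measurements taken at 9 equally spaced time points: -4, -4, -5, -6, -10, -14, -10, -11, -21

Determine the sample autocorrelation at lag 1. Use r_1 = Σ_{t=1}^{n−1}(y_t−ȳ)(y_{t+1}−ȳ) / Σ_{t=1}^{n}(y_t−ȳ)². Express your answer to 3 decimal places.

Mean ȳ = (-4 − 4 − 5 − 6 − 10 − 14 − 10 − 11 − 21)/9 = -9.4444
Numerator Σ_{t=1}^{8}(y_t−ȳ)(y_{t+1}−ȳ) = 91.1358
Denominator Σ(y_t−ȳ)² = 248.2222
r_1 = 91.1358 / 248.2222 = 0.367

0.367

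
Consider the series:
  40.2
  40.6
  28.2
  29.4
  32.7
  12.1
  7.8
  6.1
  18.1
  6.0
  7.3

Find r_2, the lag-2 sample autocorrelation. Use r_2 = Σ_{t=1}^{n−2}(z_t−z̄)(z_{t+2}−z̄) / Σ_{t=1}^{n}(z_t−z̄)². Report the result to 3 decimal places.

Mean z̄ = (40.2 + 40.6 + 28.2 + 29.4 + 32.7 + 12.1 + 7.8 + 6.1 + 18.1 + 6.0 + 7.3)/11 = 20.7727
Numerator Σ_{t=1}^{9}(z_t−z̄)(z_{t+2}−z̄) = 589.0731
Denominator Σ(z_t−z̄)² = 1908.0818
r_2 = 589.0731 / 1908.0818 = 0.309

0.309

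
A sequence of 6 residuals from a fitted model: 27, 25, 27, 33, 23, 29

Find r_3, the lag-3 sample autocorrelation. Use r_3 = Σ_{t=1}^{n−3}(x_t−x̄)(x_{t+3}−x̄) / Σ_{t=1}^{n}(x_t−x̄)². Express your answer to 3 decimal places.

0.129

Mean x̄ = (27 + 25 + 27 + 33 + 23 + 29)/6 = 27.3333
Deviations from mean: -0.3333, -2.3333, -0.3333, 5.6667, -4.3333, 1.6667
Numerator Σ_{t=1}^{3}(x_t−x̄)(x_{t+3}−x̄) = 7.6667
Denominator Σ(x_t−x̄)² = 59.3333
r_3 = 7.6667 / 59.3333 = 0.129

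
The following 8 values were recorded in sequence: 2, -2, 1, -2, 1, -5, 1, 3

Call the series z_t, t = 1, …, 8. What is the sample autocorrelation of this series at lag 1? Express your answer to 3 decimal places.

-0.363

Mean z̄ = (2 − 2 + 1 − 2 + 1 − 5 + 1 + 3)/8 = -0.1250
Σ(z_t−z̄)(z_{t+1}−z̄) = (-3.9844) + (-2.1094) + (-2.1094) + (-2.1094) + (-5.4844) + (-5.4844) + (3.5156) = -17.7656
Denominator Σ(z_t−z̄)² = 48.8750
r_1 = -17.7656 / 48.8750 = -0.363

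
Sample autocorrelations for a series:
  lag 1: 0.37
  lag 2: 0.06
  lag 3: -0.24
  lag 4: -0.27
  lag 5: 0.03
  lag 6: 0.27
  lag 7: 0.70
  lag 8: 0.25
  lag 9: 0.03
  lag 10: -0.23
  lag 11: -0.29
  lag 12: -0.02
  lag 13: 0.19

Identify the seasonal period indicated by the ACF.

The largest autocorrelation is r_7 = 0.70; the remaining lags stay at or below 0.37. The elevated value at lag 1 (0.37), dropping to 0.06 at lag 2, reflects decaying short-term dependence rather than seasonality.
The dominant spike at lag 7 indicates a seasonal period of 7.

7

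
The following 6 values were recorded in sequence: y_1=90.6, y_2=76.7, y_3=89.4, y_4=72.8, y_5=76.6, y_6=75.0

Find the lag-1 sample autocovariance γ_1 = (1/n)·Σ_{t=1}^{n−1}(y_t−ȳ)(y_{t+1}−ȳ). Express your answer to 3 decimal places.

-15.235

Mean ȳ = (90.6 + 76.7 + 89.4 + 72.8 + 76.6 + 75.0)/6 = 80.1833
Deviations: 10.4167, -3.4833, 9.2167, -7.3833, -3.5833, -5.1833
Σ_{t=1}^{5}(y_t−ȳ)(y_{t+1}−ȳ) = -91.4086
γ_1 = -91.4086 / 6 = -15.235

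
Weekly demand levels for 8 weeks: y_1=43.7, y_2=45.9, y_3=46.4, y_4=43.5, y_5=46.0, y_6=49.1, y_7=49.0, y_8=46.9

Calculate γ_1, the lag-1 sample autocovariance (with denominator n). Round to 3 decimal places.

Mean ȳ = (43.7 + 45.9 + 46.4 + 43.5 + 46.0 + 49.1 + 49.0 + 46.9)/8 = 46.3125
Σ_{t=1}^{7}(y_t−ȳ)(y_{t+1}−ȳ) = 9.8736
γ_1 = 9.8736 / 8 = 1.234

1.234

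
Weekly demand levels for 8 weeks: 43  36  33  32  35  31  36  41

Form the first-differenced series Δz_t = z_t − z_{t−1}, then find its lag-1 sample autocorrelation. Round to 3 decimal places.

First differences Δz: -7, -3, -1, 3, -4, 5, 5
Mean of differences = -0.2857
Numerator Σ(Δz_t−Δz̄)(Δz_{t+1}−Δz̄) = 13.9184
Denominator Σ(Δz_t−Δz̄)² = 133.4286
r_1(Δz) = 13.9184 / 133.4286 = 0.104

0.104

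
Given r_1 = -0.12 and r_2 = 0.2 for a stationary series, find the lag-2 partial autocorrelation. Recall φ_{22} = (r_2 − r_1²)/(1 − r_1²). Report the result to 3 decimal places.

φ_{22} = (r_2 − r_1²) / (1 − r_1²)
r_1² = (-0.12)² = 0.0144
Numerator = 0.2 − 0.0144 = 0.1856; denominator = 1 − 0.0144 = 0.9856
φ_{22} = 0.1856 / 0.9856 = 0.188

0.188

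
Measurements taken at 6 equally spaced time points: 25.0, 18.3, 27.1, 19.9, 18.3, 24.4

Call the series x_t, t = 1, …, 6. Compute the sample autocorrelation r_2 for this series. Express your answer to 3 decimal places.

-0.019

Mean x̄ = (25.0 + 18.3 + 27.1 + 19.9 + 18.3 + 24.4)/6 = 22.1667
Deviations from mean: 2.8333, -3.8667, 4.9333, -2.2667, -3.8667, 2.2333
Σ(x_t−x̄)(x_{t+2}−x̄) = (13.9778) + (8.7644) + (-19.0756) + (-5.0622) = -1.3956
Denominator Σ(x_t−x̄)² = 72.3933
r_2 = -1.3956 / 72.3933 = -0.019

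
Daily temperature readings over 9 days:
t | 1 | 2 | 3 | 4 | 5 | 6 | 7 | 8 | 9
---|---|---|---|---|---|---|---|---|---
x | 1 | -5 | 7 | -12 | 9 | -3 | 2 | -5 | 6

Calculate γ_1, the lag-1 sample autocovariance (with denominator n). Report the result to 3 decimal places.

-33.889

Mean x̄ = (1 − 5 + 7 − 12 + 9 − 3 + 2 − 5 + 6)/9 = 0.0000
Σ_{t=1}^{8}(x_t−x̄)(x_{t+1}−x̄) = -305.0000
γ_1 = -305.0000 / 9 = -33.889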